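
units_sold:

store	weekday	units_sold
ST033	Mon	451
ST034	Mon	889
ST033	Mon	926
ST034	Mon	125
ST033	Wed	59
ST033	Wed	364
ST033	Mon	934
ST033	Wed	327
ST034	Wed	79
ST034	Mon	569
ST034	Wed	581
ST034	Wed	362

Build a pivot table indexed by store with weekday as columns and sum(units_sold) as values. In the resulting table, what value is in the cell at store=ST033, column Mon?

2311

Rows with store=ST033 and weekday=Mon: units_sold values are 451, 926, 934.
451 + 926 + 934 = 2311.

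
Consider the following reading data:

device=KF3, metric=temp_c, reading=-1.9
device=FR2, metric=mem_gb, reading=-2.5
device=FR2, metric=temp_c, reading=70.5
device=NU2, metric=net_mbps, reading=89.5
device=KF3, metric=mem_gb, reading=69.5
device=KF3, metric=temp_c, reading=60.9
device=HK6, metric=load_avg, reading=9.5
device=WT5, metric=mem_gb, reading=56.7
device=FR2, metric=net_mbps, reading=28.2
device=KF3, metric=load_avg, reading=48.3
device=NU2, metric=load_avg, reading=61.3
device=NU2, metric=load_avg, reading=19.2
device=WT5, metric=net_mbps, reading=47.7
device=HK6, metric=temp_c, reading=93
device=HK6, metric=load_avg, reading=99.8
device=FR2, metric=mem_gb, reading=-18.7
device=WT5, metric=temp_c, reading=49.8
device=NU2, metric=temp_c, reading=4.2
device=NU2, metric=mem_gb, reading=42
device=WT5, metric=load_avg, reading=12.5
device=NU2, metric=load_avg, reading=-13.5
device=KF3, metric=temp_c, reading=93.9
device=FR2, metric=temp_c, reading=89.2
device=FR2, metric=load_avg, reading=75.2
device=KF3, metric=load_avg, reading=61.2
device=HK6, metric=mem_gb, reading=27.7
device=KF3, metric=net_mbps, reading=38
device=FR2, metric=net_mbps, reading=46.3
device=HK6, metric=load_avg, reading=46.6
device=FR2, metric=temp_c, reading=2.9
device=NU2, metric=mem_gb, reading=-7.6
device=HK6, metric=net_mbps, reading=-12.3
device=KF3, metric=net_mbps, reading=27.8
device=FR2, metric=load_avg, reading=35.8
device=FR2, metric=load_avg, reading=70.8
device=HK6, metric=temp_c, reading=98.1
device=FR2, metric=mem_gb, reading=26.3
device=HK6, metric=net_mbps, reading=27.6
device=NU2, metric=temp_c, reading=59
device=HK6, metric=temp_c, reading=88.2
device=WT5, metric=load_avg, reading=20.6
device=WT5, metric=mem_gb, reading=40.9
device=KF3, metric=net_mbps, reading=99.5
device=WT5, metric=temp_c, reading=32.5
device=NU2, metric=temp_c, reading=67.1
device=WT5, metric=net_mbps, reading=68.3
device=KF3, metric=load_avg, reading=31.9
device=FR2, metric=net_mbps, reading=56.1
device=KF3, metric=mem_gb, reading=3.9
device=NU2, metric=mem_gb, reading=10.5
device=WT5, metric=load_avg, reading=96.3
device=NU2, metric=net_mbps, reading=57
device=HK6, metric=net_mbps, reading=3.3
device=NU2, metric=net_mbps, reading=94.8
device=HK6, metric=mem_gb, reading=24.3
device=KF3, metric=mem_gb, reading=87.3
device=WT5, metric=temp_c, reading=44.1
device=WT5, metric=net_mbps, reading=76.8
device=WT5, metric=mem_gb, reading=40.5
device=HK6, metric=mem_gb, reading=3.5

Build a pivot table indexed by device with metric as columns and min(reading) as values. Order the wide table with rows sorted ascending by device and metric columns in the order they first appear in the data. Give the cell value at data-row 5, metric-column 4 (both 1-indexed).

12.5

With rows sorted ascending by device, row 5 is device=WT5. metric columns in first-appearance order: temp_c, mem_gb, net_mbps, load_avg; column 4 is load_avg.
Long rows with device=WT5, metric=load_avg: min(12.5, 20.6, 96.3) = 12.5.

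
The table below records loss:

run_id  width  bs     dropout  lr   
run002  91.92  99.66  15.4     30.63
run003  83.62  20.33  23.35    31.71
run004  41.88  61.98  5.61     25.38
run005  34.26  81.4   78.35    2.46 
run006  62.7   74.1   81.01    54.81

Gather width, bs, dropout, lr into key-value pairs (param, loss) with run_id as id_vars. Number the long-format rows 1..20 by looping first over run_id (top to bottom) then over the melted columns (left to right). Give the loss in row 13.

34.26

20 rows total (5 × 4). Row 13: index ⌊(13-1)/4⌋ = 3 into run_id → run005; (13-1) mod 4 = 0 into the melted columns → width.
So row 13 is (run005, width, 34.26); loss = 34.26.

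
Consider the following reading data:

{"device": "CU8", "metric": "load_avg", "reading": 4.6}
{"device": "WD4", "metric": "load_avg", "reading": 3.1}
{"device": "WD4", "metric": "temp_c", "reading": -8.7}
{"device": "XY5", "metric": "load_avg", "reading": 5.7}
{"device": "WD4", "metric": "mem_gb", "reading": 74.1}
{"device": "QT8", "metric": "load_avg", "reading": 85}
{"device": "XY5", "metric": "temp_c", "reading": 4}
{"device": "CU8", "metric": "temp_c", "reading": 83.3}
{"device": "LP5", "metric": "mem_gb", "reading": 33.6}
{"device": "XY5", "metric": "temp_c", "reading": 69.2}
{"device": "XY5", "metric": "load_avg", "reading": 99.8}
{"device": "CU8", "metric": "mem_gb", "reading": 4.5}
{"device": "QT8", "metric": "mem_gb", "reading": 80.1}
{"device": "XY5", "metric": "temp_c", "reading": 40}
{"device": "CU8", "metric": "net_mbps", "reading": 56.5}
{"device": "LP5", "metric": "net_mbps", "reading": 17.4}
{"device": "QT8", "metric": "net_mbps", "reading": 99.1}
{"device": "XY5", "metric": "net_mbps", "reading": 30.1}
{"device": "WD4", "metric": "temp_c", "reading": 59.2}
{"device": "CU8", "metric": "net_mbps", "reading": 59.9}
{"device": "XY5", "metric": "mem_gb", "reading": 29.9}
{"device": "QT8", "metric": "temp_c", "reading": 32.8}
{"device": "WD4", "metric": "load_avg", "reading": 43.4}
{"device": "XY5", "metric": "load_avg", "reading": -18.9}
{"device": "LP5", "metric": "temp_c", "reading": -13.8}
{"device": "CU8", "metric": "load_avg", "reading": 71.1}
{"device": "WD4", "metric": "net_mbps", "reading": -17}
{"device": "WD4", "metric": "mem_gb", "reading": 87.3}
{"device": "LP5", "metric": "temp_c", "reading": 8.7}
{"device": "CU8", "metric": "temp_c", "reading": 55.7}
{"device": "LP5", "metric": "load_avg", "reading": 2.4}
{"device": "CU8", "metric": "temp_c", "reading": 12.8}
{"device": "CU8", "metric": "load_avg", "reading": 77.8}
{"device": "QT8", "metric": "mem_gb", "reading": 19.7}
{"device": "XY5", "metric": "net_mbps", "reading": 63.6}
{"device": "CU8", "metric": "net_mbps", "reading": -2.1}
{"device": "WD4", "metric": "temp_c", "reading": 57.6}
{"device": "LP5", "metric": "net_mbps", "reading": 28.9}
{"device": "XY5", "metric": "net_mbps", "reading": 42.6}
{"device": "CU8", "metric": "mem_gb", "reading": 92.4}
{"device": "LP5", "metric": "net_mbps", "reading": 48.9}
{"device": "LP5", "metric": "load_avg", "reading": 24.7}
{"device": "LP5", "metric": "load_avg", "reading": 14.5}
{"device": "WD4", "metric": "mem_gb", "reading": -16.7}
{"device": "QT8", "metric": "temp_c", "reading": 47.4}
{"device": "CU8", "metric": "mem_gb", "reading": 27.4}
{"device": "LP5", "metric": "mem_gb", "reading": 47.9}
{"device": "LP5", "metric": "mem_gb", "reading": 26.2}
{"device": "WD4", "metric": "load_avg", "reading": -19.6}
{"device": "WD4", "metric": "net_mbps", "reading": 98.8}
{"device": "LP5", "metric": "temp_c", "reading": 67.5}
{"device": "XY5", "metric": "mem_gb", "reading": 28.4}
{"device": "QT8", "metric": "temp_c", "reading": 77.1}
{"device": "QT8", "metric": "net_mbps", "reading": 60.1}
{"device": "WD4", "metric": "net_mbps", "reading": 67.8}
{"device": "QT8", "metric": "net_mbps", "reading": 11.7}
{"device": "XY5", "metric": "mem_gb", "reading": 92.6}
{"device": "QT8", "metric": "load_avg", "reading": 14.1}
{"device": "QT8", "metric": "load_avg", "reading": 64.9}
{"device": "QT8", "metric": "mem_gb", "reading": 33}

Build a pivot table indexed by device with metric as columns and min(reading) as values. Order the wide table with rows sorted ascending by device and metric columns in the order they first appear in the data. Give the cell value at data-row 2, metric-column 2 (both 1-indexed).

-13.8

With rows sorted ascending by device, row 2 is device=LP5. metric columns in first-appearance order: load_avg, temp_c, mem_gb, net_mbps; column 2 is temp_c.
Long rows with device=LP5, metric=temp_c: min(-13.8, 8.7, 67.5) = -13.8.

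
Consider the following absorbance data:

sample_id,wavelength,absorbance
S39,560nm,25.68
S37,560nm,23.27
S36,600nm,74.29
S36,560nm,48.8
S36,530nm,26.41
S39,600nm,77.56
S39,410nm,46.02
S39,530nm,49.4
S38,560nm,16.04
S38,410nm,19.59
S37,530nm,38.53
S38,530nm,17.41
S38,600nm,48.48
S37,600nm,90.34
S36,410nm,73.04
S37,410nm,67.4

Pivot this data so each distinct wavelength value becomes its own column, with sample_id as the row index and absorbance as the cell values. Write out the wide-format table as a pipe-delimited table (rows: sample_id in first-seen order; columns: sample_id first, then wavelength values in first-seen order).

Columns: sample_id plus the 4 distinct wavelength values (560nm, 600nm, 530nm, 410nm).
For example, row S39 column 560nm takes absorbance=25.68 from the long row (S39, 560nm).

| sample_id | 560nm | 600nm | 530nm | 410nm |
| S39 | 25.68 | 77.56 | 49.4 | 46.02 |
| S37 | 23.27 | 90.34 | 38.53 | 67.4 |
| S36 | 48.8 | 74.29 | 26.41 | 73.04 |
| S38 | 16.04 | 48.48 | 17.41 | 19.59 |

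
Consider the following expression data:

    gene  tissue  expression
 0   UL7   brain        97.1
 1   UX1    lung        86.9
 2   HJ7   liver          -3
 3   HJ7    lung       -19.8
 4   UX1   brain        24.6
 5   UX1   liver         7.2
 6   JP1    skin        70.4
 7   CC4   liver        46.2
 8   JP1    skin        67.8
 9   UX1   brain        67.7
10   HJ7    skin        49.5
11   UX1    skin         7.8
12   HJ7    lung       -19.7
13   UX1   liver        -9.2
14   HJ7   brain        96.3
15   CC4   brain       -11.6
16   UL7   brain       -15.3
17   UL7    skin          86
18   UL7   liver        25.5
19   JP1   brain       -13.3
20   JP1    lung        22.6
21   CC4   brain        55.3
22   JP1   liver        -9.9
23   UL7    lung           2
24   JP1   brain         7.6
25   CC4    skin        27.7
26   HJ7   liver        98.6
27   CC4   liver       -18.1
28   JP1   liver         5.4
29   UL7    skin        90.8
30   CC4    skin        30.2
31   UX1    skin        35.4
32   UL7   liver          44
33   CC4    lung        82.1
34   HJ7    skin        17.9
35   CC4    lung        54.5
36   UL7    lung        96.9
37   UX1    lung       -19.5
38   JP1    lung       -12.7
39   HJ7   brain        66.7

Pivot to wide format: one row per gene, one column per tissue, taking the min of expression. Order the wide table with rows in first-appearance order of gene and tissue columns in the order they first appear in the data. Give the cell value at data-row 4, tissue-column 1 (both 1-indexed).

With rows in first-appearance order of gene, row 4 is gene=JP1. tissue columns in first-appearance order: brain, lung, liver, skin; column 1 is brain.
Long rows with gene=JP1, tissue=brain: min(-13.3, 7.6) = -13.3.

-13.3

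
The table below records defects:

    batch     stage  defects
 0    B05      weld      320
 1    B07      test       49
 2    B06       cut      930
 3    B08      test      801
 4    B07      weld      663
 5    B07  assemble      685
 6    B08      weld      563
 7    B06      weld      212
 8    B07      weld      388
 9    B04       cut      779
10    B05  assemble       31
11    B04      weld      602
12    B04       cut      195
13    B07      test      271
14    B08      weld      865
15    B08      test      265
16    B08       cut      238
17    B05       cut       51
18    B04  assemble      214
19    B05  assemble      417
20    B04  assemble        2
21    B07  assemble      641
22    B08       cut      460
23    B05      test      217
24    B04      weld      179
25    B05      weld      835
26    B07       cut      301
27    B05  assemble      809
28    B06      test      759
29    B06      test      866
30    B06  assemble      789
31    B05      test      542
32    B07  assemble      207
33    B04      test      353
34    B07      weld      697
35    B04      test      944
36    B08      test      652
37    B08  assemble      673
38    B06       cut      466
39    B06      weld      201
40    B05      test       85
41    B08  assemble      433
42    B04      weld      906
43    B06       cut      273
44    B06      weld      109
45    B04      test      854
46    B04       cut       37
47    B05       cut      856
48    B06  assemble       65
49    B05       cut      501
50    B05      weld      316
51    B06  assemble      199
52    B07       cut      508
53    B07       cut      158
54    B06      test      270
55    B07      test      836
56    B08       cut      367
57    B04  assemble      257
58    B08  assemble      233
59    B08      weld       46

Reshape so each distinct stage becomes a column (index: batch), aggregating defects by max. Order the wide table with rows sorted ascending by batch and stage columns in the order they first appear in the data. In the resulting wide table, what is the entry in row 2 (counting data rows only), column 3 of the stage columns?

856

With rows sorted ascending by batch, row 2 is batch=B05. stage columns in first-appearance order: weld, test, cut, assemble; column 3 is cut.
Long rows with batch=B05, stage=cut: max(51, 856, 501) = 856.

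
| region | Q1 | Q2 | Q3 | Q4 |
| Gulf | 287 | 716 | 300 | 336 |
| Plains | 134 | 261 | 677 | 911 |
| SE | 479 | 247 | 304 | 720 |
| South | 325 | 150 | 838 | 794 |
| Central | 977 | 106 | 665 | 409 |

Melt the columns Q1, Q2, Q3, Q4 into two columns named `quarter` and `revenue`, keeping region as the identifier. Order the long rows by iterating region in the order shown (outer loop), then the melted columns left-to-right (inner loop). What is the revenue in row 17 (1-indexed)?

977

20 rows total (5 × 4). Row 17: index ⌊(17-1)/4⌋ = 4 into region → Central; (17-1) mod 4 = 0 into the melted columns → Q1.
So row 17 is (Central, Q1, 977); revenue = 977.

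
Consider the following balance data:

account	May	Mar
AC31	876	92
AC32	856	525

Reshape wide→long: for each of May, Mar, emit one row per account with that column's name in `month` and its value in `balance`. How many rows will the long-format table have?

2 account values × 2 melted columns = 4 rows.

4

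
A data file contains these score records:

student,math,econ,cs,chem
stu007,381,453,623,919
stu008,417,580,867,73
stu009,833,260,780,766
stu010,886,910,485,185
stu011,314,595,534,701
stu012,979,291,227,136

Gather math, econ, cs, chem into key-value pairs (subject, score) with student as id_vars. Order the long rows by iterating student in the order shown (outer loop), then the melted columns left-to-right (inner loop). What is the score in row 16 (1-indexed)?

24 rows total (6 × 4). Row 16: index ⌊(16-1)/4⌋ = 3 into student → stu010; (16-1) mod 4 = 3 into the melted columns → chem.
So row 16 is (stu010, chem, 185); score = 185.

185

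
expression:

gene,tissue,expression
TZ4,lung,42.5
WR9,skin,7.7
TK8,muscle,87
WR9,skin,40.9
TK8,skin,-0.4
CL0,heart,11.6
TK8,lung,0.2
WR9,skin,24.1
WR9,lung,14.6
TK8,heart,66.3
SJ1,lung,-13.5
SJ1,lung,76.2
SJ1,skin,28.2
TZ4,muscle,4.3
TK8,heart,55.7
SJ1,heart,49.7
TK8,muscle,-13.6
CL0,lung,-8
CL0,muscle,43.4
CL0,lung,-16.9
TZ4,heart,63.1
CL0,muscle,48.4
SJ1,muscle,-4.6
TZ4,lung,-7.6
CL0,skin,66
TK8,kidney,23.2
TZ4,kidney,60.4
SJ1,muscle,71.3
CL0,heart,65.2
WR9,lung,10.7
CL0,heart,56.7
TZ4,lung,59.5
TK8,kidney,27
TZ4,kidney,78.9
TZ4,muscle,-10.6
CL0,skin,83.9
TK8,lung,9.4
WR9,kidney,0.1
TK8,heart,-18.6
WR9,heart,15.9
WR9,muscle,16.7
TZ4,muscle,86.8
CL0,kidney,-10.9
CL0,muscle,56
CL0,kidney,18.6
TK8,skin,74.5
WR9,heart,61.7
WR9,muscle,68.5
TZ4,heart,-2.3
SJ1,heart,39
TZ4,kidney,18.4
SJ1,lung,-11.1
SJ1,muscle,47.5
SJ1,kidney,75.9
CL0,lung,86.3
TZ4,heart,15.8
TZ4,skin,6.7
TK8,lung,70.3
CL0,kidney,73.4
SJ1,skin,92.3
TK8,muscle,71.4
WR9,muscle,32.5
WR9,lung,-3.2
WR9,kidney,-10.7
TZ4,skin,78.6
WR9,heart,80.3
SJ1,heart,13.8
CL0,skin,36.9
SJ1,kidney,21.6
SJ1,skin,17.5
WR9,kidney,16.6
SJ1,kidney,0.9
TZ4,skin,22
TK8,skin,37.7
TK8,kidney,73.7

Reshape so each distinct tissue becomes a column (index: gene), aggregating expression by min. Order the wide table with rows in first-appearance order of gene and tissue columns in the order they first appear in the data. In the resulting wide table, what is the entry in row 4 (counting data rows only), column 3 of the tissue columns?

With rows in first-appearance order of gene, row 4 is gene=CL0. tissue columns in first-appearance order: lung, skin, muscle, heart, kidney; column 3 is muscle.
Long rows with gene=CL0, tissue=muscle: min(43.4, 48.4, 56) = 43.4.

43.4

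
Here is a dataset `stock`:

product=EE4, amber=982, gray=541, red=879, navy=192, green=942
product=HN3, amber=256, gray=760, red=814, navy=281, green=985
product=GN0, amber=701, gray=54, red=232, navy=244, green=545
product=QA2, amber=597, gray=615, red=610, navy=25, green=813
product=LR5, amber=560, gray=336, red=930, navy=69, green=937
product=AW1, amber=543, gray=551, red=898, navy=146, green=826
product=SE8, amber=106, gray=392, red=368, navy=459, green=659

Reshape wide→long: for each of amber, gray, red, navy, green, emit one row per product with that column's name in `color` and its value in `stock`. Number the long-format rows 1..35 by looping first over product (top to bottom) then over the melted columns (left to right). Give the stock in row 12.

54

35 rows total (7 × 5). Row 12: index ⌊(12-1)/5⌋ = 2 into product → GN0; (12-1) mod 5 = 1 into the melted columns → gray.
So row 12 is (GN0, gray, 54); stock = 54.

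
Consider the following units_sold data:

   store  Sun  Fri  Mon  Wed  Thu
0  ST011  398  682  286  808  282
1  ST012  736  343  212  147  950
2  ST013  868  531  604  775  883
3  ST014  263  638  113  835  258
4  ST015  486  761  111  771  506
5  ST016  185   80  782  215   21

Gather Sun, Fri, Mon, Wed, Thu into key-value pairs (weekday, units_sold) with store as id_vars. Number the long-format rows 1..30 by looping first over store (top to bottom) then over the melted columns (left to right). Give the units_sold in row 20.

258

30 rows total (6 × 5). Row 20: index ⌊(20-1)/5⌋ = 3 into store → ST014; (20-1) mod 5 = 4 into the melted columns → Thu.
So row 20 is (ST014, Thu, 258); units_sold = 258.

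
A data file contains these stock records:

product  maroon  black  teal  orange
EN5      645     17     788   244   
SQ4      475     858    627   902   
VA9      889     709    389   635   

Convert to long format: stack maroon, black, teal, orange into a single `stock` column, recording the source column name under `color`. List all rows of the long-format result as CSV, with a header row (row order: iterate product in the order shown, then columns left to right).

product,color,stock
EN5,maroon,645
EN5,black,17
EN5,teal,788
EN5,orange,244
SQ4,maroon,475
SQ4,black,858
SQ4,teal,627
SQ4,orange,902
VA9,maroon,889
VA9,black,709
VA9,teal,389
VA9,orange,635

Each (product, column) pair becomes one row: 3 × 4 = 12 rows.
For example, (EN5, maroon) → stock=645.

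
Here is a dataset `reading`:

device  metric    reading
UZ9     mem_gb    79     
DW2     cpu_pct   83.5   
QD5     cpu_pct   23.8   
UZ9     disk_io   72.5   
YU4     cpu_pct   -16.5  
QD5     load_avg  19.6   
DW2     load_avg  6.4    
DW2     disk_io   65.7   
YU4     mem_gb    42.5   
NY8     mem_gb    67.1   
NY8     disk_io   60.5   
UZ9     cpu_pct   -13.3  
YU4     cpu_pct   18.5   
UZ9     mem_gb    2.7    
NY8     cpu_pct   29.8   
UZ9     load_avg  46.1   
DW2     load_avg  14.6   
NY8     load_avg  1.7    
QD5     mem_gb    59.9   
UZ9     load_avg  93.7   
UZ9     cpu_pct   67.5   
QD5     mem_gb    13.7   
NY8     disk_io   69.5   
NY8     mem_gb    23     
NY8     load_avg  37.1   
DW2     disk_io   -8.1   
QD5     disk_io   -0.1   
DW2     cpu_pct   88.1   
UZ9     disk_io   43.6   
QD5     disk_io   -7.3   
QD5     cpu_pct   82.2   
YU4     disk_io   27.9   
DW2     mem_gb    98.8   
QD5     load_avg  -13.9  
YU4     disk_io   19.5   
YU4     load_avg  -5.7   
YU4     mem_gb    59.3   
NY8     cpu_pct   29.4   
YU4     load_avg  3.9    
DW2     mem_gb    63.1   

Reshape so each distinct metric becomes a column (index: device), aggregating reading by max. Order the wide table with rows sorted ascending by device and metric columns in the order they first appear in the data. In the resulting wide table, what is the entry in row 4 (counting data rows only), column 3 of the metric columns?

With rows sorted ascending by device, row 4 is device=UZ9. metric columns in first-appearance order: mem_gb, cpu_pct, disk_io, load_avg; column 3 is disk_io.
Long rows with device=UZ9, metric=disk_io: max(72.5, 43.6) = 72.5.

72.5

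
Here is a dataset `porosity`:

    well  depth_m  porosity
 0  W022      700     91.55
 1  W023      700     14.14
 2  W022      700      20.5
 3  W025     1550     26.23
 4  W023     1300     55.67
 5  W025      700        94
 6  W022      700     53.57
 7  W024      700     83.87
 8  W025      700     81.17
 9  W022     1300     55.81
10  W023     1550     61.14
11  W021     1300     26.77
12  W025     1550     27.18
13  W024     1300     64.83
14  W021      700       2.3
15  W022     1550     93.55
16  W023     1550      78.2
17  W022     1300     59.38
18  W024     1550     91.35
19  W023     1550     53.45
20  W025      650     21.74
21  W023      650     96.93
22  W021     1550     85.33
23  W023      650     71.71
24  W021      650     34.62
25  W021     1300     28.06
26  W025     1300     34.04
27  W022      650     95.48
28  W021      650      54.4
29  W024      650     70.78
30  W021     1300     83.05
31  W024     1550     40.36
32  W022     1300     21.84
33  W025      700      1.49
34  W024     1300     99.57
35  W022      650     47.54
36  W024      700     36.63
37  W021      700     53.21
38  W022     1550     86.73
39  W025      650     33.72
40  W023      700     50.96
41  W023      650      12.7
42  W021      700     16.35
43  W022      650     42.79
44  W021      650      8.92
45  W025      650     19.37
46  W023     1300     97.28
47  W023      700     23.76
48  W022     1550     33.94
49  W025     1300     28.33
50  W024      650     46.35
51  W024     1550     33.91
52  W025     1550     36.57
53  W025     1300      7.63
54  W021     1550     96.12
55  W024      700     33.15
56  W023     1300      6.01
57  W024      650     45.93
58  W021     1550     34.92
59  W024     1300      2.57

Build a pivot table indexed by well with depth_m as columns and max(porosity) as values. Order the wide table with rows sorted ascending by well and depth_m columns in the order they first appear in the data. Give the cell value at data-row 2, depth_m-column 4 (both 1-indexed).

With rows sorted ascending by well, row 2 is well=W022. depth_m columns in first-appearance order: 700, 1550, 1300, 650; column 4 is 650.
Long rows with well=W022, depth_m=650: max(95.48, 47.54, 42.79) = 95.48.

95.48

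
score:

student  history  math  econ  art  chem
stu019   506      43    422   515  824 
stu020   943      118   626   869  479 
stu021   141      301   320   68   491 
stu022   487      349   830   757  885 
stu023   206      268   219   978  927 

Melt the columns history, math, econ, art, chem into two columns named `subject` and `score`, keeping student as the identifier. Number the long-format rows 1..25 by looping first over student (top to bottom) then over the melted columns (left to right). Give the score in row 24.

978

25 rows total (5 × 5). Row 24: index ⌊(24-1)/5⌋ = 4 into student → stu023; (24-1) mod 5 = 3 into the melted columns → art.
So row 24 is (stu023, art, 978); score = 978.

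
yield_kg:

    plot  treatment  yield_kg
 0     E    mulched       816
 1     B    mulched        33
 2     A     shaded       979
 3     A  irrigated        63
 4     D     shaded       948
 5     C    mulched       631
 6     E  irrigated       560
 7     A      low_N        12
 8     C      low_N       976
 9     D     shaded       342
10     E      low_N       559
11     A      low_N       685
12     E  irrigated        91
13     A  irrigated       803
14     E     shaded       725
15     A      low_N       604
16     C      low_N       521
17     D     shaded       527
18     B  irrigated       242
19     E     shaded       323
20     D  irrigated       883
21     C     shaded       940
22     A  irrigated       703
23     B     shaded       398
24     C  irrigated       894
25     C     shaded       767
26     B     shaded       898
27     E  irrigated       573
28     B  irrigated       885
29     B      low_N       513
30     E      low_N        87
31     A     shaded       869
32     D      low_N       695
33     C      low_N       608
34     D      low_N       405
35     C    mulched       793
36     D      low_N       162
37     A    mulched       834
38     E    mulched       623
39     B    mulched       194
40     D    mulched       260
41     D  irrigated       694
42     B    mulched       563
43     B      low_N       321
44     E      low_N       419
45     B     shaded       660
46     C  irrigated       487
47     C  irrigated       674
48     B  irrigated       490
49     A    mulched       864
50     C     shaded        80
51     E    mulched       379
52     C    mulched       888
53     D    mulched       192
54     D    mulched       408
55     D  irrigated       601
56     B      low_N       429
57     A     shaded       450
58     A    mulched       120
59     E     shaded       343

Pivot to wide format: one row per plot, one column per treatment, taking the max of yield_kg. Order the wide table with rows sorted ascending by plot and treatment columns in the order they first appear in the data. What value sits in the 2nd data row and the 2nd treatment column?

With rows sorted ascending by plot, row 2 is plot=B. treatment columns in first-appearance order: mulched, shaded, irrigated, low_N; column 2 is shaded.
Long rows with plot=B, treatment=shaded: max(398, 898, 660) = 898.

898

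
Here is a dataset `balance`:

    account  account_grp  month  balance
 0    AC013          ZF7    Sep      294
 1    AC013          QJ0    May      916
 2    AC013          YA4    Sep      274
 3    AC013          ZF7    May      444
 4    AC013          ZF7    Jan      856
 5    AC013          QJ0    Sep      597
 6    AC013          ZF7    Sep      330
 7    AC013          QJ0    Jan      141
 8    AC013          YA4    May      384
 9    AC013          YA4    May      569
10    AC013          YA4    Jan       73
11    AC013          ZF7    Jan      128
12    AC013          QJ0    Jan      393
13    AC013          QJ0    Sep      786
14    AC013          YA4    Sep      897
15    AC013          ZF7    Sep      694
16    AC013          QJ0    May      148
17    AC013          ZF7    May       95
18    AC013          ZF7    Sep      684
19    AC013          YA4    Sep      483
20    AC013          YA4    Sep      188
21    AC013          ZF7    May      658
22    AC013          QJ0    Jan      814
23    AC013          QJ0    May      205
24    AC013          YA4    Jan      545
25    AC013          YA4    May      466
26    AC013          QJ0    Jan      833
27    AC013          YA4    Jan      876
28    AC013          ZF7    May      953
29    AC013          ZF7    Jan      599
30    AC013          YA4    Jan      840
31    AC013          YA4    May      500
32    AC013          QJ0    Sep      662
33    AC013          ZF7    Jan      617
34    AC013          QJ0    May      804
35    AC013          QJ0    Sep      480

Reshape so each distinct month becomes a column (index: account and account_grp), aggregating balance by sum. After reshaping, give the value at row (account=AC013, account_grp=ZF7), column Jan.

Rows with account=AC013, account_grp=ZF7 and month=Jan: balance values are 856, 128, 599, 617.
856 + 128 + 599 + 617 = 2200.

2200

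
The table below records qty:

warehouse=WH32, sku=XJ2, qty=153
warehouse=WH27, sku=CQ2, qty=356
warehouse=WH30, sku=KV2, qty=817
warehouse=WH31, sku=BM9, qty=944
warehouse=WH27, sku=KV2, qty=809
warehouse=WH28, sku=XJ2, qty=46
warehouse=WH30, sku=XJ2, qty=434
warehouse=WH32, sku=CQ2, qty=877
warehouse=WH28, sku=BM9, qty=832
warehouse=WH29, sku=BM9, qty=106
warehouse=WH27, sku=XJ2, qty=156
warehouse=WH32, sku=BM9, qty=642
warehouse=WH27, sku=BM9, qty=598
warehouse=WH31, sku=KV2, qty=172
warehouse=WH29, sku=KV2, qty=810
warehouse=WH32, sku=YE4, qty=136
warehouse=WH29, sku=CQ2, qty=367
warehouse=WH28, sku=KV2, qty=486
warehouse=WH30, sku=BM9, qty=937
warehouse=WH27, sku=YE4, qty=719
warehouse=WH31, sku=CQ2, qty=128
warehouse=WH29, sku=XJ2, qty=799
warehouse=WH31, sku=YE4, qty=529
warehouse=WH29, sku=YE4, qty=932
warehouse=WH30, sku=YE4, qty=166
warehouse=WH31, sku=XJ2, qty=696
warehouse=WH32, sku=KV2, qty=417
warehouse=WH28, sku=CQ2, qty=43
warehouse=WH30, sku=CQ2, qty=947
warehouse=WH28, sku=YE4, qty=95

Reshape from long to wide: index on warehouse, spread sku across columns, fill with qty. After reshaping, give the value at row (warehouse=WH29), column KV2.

810

Wide layout: rows indexed by warehouse, columns are the 5 distinct sku values (XJ2, CQ2, KV2, BM9, YE4).
Cell (warehouse=WH29, sku=KV2) draws from the long row where warehouse=WH29 and sku=KV2, which has qty=810.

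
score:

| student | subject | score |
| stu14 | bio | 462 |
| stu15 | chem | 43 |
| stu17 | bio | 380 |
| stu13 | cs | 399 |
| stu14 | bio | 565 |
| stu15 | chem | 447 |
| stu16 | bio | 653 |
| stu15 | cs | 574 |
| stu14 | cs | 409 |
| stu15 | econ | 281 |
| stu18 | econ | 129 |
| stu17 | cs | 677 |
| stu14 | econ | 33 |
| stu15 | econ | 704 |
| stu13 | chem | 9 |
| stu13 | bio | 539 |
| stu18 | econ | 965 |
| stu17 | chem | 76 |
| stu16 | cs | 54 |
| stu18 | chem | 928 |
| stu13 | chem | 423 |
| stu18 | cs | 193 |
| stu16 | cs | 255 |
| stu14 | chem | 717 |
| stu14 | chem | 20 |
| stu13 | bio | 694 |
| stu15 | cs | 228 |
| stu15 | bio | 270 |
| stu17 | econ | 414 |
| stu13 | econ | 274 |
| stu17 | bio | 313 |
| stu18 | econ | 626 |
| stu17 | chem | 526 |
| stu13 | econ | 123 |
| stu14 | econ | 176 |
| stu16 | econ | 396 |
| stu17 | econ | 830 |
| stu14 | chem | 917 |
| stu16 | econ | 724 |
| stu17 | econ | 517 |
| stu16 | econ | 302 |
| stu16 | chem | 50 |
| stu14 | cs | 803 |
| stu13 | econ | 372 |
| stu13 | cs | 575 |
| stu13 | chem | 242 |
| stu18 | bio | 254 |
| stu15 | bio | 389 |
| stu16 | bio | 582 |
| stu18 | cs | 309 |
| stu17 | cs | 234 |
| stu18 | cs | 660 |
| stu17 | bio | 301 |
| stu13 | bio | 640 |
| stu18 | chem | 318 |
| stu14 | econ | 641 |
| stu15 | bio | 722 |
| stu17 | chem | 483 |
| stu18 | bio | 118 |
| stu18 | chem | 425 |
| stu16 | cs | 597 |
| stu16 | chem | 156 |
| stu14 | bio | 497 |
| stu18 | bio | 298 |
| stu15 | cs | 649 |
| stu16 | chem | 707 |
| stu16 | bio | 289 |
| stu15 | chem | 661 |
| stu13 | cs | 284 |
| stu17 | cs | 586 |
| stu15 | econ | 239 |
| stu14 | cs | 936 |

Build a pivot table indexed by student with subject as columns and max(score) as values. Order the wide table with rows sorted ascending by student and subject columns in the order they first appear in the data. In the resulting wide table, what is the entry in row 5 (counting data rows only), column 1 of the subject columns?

380

With rows sorted ascending by student, row 5 is student=stu17. subject columns in first-appearance order: bio, chem, cs, econ; column 1 is bio.
Long rows with student=stu17, subject=bio: max(380, 313, 301) = 380.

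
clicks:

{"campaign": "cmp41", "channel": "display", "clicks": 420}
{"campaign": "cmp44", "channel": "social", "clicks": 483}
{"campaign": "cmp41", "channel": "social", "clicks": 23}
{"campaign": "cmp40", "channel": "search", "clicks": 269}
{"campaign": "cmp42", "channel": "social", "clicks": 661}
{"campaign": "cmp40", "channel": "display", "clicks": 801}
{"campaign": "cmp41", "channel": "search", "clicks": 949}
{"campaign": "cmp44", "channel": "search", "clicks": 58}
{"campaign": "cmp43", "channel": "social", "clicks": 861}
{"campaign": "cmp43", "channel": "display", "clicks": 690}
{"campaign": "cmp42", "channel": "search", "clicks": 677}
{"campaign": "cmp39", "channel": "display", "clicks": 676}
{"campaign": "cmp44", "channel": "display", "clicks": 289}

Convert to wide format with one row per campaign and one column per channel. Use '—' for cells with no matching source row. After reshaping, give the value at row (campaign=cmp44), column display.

The long row with campaign=cmp44, channel=display has clicks=289.

289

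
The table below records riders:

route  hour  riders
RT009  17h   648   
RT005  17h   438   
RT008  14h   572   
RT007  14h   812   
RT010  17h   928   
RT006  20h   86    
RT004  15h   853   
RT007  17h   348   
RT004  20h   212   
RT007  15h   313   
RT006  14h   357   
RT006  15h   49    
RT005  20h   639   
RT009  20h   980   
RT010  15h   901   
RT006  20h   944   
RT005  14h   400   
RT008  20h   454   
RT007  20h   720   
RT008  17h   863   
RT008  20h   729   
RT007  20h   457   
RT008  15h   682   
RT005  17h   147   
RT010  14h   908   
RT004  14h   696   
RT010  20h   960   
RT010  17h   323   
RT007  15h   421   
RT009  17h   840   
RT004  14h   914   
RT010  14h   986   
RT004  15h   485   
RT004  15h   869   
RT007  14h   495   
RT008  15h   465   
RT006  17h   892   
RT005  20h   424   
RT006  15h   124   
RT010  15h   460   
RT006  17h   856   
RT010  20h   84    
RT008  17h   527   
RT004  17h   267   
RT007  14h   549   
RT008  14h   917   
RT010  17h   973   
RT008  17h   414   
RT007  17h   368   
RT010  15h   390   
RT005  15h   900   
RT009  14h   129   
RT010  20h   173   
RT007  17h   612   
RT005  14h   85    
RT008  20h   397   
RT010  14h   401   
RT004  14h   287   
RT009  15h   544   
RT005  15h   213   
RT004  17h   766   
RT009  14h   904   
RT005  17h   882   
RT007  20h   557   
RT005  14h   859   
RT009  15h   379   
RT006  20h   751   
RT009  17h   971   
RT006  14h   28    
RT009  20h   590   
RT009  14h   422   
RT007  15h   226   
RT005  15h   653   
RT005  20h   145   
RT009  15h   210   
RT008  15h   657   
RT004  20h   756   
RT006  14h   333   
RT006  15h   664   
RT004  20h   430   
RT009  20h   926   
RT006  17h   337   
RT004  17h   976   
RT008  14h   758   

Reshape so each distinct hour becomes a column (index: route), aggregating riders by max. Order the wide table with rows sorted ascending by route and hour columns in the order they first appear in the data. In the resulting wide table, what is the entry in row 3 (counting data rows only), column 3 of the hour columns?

944

With rows sorted ascending by route, row 3 is route=RT006. hour columns in first-appearance order: 17h, 14h, 20h, 15h; column 3 is 20h.
Long rows with route=RT006, hour=20h: max(86, 944, 751) = 944.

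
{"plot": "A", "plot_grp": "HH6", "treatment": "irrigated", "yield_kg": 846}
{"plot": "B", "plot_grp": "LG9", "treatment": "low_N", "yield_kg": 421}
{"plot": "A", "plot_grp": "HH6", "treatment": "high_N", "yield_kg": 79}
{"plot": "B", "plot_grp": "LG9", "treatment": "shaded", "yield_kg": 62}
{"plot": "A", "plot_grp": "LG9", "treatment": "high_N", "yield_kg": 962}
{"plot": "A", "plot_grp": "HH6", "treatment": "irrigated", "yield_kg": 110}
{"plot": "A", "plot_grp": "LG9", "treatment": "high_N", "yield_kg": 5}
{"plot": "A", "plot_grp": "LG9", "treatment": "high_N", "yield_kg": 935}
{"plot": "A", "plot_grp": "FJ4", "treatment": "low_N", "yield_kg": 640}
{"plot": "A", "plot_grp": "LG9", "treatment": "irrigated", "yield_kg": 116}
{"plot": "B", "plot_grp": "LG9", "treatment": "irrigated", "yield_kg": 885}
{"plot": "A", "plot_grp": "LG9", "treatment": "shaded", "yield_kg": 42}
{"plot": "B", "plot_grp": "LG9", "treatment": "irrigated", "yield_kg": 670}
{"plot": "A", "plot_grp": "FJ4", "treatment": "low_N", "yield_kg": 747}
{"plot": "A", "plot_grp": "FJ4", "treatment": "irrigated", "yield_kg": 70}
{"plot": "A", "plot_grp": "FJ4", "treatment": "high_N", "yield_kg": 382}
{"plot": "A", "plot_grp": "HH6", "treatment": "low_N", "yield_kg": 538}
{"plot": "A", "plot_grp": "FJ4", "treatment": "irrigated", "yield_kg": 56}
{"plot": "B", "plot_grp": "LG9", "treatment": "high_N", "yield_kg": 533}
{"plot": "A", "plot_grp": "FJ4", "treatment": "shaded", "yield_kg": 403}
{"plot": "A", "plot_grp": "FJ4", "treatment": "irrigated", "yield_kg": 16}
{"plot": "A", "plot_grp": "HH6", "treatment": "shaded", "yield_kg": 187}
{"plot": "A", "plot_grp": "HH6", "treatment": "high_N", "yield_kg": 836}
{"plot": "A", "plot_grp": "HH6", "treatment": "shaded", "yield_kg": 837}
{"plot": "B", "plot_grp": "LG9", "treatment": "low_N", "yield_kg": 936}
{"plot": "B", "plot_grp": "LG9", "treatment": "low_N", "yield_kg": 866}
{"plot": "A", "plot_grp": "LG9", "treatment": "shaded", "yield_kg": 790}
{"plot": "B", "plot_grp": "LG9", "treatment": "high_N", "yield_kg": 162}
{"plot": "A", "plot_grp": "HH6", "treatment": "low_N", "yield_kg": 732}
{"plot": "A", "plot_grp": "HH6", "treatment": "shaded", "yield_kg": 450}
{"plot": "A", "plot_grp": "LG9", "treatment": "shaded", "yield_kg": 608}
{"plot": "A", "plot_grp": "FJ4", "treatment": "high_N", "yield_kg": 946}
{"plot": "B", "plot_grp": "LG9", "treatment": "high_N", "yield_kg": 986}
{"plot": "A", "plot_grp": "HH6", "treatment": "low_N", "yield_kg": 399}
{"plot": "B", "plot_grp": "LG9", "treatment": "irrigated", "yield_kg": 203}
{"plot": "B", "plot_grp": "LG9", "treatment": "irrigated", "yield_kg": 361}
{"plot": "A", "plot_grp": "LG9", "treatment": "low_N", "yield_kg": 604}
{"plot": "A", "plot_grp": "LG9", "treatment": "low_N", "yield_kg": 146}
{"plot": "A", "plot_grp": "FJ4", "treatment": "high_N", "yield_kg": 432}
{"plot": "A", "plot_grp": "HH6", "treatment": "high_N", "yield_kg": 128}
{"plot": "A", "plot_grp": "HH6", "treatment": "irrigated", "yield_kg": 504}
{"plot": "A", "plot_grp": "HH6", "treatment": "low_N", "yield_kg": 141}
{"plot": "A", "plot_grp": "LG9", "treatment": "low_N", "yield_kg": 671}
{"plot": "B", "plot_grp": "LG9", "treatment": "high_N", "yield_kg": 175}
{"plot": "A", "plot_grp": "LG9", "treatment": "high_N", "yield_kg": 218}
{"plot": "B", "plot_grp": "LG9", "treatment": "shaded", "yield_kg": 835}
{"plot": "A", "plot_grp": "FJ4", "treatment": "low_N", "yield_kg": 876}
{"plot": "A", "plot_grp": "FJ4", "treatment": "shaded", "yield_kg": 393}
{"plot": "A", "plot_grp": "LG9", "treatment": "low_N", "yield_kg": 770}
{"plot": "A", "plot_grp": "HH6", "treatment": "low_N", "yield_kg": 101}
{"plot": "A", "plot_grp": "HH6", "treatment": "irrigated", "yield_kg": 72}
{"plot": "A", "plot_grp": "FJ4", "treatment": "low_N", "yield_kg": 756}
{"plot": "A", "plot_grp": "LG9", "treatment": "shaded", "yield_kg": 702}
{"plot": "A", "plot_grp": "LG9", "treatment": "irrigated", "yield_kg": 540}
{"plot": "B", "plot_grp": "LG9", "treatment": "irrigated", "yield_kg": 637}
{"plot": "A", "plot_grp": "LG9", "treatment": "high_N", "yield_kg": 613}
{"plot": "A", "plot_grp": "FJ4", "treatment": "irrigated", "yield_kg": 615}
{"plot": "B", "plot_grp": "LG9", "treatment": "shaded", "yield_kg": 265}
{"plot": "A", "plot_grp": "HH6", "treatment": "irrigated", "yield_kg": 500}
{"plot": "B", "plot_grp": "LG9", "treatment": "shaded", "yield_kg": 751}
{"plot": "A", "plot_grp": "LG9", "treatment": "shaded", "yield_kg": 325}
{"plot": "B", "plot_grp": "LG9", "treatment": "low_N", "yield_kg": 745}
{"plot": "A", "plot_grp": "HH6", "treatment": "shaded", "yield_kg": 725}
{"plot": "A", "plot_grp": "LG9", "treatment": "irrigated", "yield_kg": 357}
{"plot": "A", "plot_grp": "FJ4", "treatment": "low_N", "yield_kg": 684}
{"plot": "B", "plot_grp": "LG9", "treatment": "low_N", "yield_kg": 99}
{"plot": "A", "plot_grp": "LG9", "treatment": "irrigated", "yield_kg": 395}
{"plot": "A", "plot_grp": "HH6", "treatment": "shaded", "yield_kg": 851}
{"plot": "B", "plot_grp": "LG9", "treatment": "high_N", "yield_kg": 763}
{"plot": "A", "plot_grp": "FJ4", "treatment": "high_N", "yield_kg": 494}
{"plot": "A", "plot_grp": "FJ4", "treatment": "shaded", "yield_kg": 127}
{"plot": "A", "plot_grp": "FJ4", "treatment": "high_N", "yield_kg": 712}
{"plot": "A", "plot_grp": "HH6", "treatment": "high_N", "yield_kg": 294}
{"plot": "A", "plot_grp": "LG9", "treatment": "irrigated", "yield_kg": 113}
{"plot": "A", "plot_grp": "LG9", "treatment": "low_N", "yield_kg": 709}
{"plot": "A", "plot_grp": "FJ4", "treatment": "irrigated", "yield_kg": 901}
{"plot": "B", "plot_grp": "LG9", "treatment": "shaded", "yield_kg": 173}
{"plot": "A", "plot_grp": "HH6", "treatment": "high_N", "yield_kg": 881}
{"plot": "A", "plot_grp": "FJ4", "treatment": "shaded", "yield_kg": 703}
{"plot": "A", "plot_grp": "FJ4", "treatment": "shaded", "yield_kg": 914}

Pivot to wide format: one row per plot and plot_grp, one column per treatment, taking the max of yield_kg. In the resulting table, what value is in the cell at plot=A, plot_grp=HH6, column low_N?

732

Rows with plot=A, plot_grp=HH6 and treatment=low_N: yield_kg values are 538, 732, 399, 141, 101.
max(538, 732, 399, 141, 101) = 732.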